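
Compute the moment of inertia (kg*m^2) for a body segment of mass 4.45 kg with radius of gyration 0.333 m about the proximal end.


I = m * k^2
I = 4.45 * 0.333^2
k^2 = 0.1109
I = 0.4935


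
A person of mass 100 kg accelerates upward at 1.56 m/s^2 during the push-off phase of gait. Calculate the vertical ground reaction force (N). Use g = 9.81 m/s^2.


GRF = m * (g + a)
GRF = 100 * (9.81 + 1.56)
GRF = 100 * 11.3700
GRF = 1137.0000


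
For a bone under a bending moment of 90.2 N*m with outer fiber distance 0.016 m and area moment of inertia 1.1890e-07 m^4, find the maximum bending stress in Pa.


sigma = M * c / I
sigma = 90.2 * 0.016 / 1.1890e-07
M * c = 1.4432
sigma = 1.2138e+07


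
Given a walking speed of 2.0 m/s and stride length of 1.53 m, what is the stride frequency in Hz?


f = v / stride_length
f = 2.0 / 1.53
f = 1.3072


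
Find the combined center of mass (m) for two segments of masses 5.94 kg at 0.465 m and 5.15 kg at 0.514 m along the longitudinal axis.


COM = (m1*x1 + m2*x2) / (m1 + m2)
COM = (5.94*0.465 + 5.15*0.514) / (5.94 + 5.15)
Numerator = 5.4092
Denominator = 11.0900
COM = 0.4878


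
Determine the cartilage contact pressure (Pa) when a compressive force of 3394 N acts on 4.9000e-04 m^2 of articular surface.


P = F / A
P = 3394 / 4.9000e-04
P = 6.9265e+06


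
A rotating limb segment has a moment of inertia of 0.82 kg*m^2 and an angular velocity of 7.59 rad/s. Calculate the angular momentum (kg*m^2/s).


L = I * omega
L = 0.82 * 7.59
L = 6.2238


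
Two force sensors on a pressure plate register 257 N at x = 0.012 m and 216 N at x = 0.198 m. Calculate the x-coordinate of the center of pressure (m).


COP_x = (F1*x1 + F2*x2) / (F1 + F2)
COP_x = (257*0.012 + 216*0.198) / (257 + 216)
Numerator = 45.8520
Denominator = 473
COP_x = 0.0969


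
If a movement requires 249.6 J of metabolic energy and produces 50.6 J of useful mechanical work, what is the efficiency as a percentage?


eta = (W_mech / E_meta) * 100
eta = (50.6 / 249.6) * 100
ratio = 0.2027
eta = 20.2724


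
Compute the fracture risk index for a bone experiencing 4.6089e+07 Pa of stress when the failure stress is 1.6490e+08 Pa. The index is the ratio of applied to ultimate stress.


FRI = applied / ultimate
FRI = 4.6089e+07 / 1.6490e+08
FRI = 0.2795


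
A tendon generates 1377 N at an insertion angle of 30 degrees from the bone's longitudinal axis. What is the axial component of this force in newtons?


F_eff = F_tendon * cos(theta)
theta = 30 deg = 0.5236 rad
cos(theta) = 0.8660
F_eff = 1377 * 0.8660
F_eff = 1192.5170


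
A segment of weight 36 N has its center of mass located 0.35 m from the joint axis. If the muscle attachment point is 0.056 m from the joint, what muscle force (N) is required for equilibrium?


F_muscle = W * d_load / d_muscle
F_muscle = 36 * 0.35 / 0.056
Numerator = 12.6000
F_muscle = 225.0000


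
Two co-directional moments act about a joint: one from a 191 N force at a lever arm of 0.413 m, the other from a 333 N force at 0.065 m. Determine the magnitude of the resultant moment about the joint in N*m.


M = F1 * d1 + F2 * d2
M = 191 * 0.413 + 333 * 0.065
M = 78.8830 + 21.6450
M = 100.5280


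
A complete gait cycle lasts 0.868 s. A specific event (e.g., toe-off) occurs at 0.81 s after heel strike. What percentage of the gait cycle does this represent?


pct = (event_time / cycle_time) * 100
pct = (0.81 / 0.868) * 100
ratio = 0.9332
pct = 93.3180


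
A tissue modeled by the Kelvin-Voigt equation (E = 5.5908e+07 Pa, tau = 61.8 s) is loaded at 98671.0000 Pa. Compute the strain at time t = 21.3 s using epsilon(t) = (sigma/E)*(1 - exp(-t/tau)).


epsilon(t) = (sigma/E) * (1 - exp(-t/tau))
sigma/E = 98671.0000 / 5.5908e+07 = 0.0018
exp(-t/tau) = exp(-21.3 / 61.8) = 0.7085
epsilon = 0.0018 * (1 - 0.7085)
epsilon = 5.1453e-04


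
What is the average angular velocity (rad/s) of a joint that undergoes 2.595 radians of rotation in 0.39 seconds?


omega = delta_theta / delta_t
omega = 2.595 / 0.39
omega = 6.6538


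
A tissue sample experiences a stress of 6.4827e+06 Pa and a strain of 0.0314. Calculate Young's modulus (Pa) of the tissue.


E = stress / strain
E = 6.4827e+06 / 0.0314
E = 2.0646e+08


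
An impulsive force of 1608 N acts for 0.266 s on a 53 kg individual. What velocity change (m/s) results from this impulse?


J = F * dt = 1608 * 0.266 = 427.7280 N*s
delta_v = J / m
delta_v = 427.7280 / 53
delta_v = 8.0703


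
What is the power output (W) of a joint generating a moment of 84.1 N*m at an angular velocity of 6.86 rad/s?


P = M * omega
P = 84.1 * 6.86
P = 576.9260


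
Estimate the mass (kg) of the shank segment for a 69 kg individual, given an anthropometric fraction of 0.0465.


m_segment = body_mass * fraction
m_segment = 69 * 0.0465
m_segment = 3.2085


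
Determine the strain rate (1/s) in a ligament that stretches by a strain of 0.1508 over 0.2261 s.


strain_rate = delta_strain / delta_t
strain_rate = 0.1508 / 0.2261
strain_rate = 0.6670


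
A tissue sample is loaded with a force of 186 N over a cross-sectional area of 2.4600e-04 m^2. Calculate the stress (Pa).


stress = F / A
stress = 186 / 2.4600e-04
stress = 756097.5610


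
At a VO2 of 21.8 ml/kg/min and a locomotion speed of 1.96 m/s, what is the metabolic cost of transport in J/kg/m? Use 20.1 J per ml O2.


Power per kg = VO2 * 20.1 / 60
Power per kg = 21.8 * 20.1 / 60 = 7.3030 W/kg
Cost = power_per_kg / speed
Cost = 7.3030 / 1.96
Cost = 3.7260


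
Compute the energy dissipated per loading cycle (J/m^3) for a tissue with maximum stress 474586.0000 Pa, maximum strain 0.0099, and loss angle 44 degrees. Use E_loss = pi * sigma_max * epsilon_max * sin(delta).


E_loss = pi * sigma_max * epsilon_max * sin(delta)
delta = 44 deg = 0.7679 rad
sin(delta) = 0.6947
E_loss = pi * 474586.0000 * 0.0099 * 0.6947
E_loss = 10253.4794


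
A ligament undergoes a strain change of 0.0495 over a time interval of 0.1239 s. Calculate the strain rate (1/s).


strain_rate = delta_strain / delta_t
strain_rate = 0.0495 / 0.1239
strain_rate = 0.3995


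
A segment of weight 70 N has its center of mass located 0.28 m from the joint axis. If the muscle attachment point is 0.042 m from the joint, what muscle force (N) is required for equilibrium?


F_muscle = W * d_load / d_muscle
F_muscle = 70 * 0.28 / 0.042
Numerator = 19.6000
F_muscle = 466.6667


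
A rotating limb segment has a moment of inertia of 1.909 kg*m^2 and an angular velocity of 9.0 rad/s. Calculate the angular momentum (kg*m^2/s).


L = I * omega
L = 1.909 * 9.0
L = 17.1810


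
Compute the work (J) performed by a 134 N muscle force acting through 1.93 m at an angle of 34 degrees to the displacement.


W = F * d * cos(theta)
theta = 34 deg = 0.5934 rad
cos(theta) = 0.8290
W = 134 * 1.93 * 0.8290
W = 214.4057


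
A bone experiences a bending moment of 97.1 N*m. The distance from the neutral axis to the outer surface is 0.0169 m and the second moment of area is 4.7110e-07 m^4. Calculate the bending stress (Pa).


sigma = M * c / I
sigma = 97.1 * 0.0169 / 4.7110e-07
M * c = 1.6410
sigma = 3.4833e+06


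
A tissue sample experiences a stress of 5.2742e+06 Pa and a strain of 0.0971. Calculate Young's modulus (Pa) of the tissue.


E = stress / strain
E = 5.2742e+06 / 0.0971
E = 5.4317e+07


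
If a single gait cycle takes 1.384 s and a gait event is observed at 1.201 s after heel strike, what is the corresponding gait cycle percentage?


pct = (event_time / cycle_time) * 100
pct = (1.201 / 1.384) * 100
ratio = 0.8678
pct = 86.7775


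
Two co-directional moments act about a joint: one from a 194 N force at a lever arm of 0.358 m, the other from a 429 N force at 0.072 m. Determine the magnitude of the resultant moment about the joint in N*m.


M = F1 * d1 + F2 * d2
M = 194 * 0.358 + 429 * 0.072
M = 69.4520 + 30.8880
M = 100.3400


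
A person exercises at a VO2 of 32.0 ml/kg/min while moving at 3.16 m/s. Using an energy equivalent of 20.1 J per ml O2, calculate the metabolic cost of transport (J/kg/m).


Power per kg = VO2 * 20.1 / 60
Power per kg = 32.0 * 20.1 / 60 = 10.7200 W/kg
Cost = power_per_kg / speed
Cost = 10.7200 / 3.16
Cost = 3.3924


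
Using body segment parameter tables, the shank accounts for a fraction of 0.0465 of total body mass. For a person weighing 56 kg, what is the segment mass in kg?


m_segment = body_mass * fraction
m_segment = 56 * 0.0465
m_segment = 2.6040


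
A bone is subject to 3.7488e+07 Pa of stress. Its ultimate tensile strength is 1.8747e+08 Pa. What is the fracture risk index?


FRI = applied / ultimate
FRI = 3.7488e+07 / 1.8747e+08
FRI = 0.2000


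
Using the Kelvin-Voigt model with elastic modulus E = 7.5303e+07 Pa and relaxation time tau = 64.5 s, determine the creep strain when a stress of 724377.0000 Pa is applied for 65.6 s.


epsilon(t) = (sigma/E) * (1 - exp(-t/tau))
sigma/E = 724377.0000 / 7.5303e+07 = 0.0096
exp(-t/tau) = exp(-65.6 / 64.5) = 0.3617
epsilon = 0.0096 * (1 - 0.3617)
epsilon = 0.0061


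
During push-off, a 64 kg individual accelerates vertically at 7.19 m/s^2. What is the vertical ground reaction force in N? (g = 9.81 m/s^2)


GRF = m * (g + a)
GRF = 64 * (9.81 + 7.19)
GRF = 64 * 17.0000
GRF = 1088.0000


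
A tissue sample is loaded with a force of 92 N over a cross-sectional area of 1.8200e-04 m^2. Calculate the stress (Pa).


stress = F / A
stress = 92 / 1.8200e-04
stress = 505494.5055


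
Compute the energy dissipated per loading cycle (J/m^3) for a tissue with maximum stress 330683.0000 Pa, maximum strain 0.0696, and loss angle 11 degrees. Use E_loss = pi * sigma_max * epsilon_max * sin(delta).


E_loss = pi * sigma_max * epsilon_max * sin(delta)
delta = 11 deg = 0.1920 rad
sin(delta) = 0.1908
E_loss = pi * 330683.0000 * 0.0696 * 0.1908
E_loss = 13796.5286


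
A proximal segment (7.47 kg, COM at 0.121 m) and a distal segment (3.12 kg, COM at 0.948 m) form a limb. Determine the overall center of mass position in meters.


COM = (m1*x1 + m2*x2) / (m1 + m2)
COM = (7.47*0.121 + 3.12*0.948) / (7.47 + 3.12)
Numerator = 3.8616
Denominator = 10.5900
COM = 0.3646


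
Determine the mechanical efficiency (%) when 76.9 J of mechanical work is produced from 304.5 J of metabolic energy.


eta = (W_mech / E_meta) * 100
eta = (76.9 / 304.5) * 100
ratio = 0.2525
eta = 25.2545


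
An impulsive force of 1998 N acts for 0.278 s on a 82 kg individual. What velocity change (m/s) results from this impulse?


J = F * dt = 1998 * 0.278 = 555.4440 N*s
delta_v = J / m
delta_v = 555.4440 / 82
delta_v = 6.7737


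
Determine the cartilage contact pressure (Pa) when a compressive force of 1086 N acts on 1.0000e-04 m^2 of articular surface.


P = F / A
P = 1086 / 1.0000e-04
P = 1.0860e+07


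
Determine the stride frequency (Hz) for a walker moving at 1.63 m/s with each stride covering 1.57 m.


f = v / stride_length
f = 1.63 / 1.57
f = 1.0382


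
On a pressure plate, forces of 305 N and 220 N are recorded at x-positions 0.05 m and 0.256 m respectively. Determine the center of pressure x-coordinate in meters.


COP_x = (F1*x1 + F2*x2) / (F1 + F2)
COP_x = (305*0.05 + 220*0.256) / (305 + 220)
Numerator = 71.5700
Denominator = 525
COP_x = 0.1363


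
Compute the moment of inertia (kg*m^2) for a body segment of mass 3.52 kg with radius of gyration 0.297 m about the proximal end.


I = m * k^2
I = 3.52 * 0.297^2
k^2 = 0.0882
I = 0.3105


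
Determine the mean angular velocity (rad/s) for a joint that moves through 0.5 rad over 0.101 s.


omega = delta_theta / delta_t
omega = 0.5 / 0.101
omega = 4.9505


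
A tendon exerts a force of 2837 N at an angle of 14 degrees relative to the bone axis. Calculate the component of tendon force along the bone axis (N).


F_eff = F_tendon * cos(theta)
theta = 14 deg = 0.2443 rad
cos(theta) = 0.9703
F_eff = 2837 * 0.9703
F_eff = 2752.7290


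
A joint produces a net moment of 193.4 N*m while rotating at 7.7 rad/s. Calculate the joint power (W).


P = M * omega
P = 193.4 * 7.7
P = 1489.1800


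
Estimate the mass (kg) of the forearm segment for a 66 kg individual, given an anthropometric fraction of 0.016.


m_segment = body_mass * fraction
m_segment = 66 * 0.016
m_segment = 1.0560


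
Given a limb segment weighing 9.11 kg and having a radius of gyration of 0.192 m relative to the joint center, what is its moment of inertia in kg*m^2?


I = m * k^2
I = 9.11 * 0.192^2
k^2 = 0.0369
I = 0.3358


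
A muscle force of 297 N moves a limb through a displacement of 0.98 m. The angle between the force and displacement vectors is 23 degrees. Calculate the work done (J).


W = F * d * cos(theta)
theta = 23 deg = 0.4014 rad
cos(theta) = 0.9205
W = 297 * 0.98 * 0.9205
W = 267.9221


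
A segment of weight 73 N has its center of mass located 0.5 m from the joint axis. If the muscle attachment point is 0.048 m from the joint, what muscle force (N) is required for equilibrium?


F_muscle = W * d_load / d_muscle
F_muscle = 73 * 0.5 / 0.048
Numerator = 36.5000
F_muscle = 760.4167


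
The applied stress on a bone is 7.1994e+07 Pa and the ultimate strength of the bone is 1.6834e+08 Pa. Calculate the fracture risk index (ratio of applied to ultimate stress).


FRI = applied / ultimate
FRI = 7.1994e+07 / 1.6834e+08
FRI = 0.4277


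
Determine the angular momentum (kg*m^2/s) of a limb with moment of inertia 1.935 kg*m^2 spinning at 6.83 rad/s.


L = I * omega
L = 1.935 * 6.83
L = 13.2161


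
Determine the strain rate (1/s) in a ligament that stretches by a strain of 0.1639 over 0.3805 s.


strain_rate = delta_strain / delta_t
strain_rate = 0.1639 / 0.3805
strain_rate = 0.4307


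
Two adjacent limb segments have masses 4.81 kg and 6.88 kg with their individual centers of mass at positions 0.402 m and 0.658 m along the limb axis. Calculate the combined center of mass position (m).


COM = (m1*x1 + m2*x2) / (m1 + m2)
COM = (4.81*0.402 + 6.88*0.658) / (4.81 + 6.88)
Numerator = 6.4607
Denominator = 11.6900
COM = 0.5527


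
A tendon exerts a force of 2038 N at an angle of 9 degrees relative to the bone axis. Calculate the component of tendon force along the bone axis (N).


F_eff = F_tendon * cos(theta)
theta = 9 deg = 0.1571 rad
cos(theta) = 0.9877
F_eff = 2038 * 0.9877
F_eff = 2012.9088


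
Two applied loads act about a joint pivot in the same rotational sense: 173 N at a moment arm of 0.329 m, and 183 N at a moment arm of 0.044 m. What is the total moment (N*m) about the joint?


M = F1 * d1 + F2 * d2
M = 173 * 0.329 + 183 * 0.044
M = 56.9170 + 8.0520
M = 64.9690


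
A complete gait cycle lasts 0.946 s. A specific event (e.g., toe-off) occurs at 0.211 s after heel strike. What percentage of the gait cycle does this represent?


pct = (event_time / cycle_time) * 100
pct = (0.211 / 0.946) * 100
ratio = 0.2230
pct = 22.3044


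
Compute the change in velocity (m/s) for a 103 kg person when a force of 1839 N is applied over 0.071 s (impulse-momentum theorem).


J = F * dt = 1839 * 0.071 = 130.5690 N*s
delta_v = J / m
delta_v = 130.5690 / 103
delta_v = 1.2677


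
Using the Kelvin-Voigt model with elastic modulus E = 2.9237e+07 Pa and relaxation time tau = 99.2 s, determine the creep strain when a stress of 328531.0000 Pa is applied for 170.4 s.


epsilon(t) = (sigma/E) * (1 - exp(-t/tau))
sigma/E = 328531.0000 / 2.9237e+07 = 0.0112
exp(-t/tau) = exp(-170.4 / 99.2) = 0.1795
epsilon = 0.0112 * (1 - 0.1795)
epsilon = 0.0092


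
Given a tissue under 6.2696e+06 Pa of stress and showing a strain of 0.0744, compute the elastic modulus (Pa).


E = stress / strain
E = 6.2696e+06 / 0.0744
E = 8.4269e+07


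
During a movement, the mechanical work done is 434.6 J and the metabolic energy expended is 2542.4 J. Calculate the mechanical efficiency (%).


eta = (W_mech / E_meta) * 100
eta = (434.6 / 2542.4) * 100
ratio = 0.1709
eta = 17.0941


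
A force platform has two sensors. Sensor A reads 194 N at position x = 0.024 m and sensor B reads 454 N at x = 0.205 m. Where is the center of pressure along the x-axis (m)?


COP_x = (F1*x1 + F2*x2) / (F1 + F2)
COP_x = (194*0.024 + 454*0.205) / (194 + 454)
Numerator = 97.7260
Denominator = 648
COP_x = 0.1508


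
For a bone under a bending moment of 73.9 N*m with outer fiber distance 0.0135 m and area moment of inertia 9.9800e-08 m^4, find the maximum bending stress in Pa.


sigma = M * c / I
sigma = 73.9 * 0.0135 / 9.9800e-08
M * c = 0.9977
sigma = 9.9965e+06


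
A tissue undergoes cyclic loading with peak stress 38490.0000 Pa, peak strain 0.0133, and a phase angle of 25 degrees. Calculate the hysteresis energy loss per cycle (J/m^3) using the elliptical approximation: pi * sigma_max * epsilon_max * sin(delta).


E_loss = pi * sigma_max * epsilon_max * sin(delta)
delta = 25 deg = 0.4363 rad
sin(delta) = 0.4226
E_loss = pi * 38490.0000 * 0.0133 * 0.4226
E_loss = 679.6693


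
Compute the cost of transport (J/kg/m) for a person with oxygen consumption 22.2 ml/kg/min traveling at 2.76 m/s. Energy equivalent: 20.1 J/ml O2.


Power per kg = VO2 * 20.1 / 60
Power per kg = 22.2 * 20.1 / 60 = 7.4370 W/kg
Cost = power_per_kg / speed
Cost = 7.4370 / 2.76
Cost = 2.6946


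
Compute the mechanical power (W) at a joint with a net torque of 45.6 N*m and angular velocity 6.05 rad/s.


P = M * omega
P = 45.6 * 6.05
P = 275.8800


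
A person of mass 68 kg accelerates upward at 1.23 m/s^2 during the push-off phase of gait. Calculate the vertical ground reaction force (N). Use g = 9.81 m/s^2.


GRF = m * (g + a)
GRF = 68 * (9.81 + 1.23)
GRF = 68 * 11.0400
GRF = 750.7200


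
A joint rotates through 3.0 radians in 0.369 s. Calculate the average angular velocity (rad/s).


omega = delta_theta / delta_t
omega = 3.0 / 0.369
omega = 8.1301


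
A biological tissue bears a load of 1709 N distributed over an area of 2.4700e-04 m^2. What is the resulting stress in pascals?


stress = F / A
stress = 1709 / 2.4700e-04
stress = 6.9190e+06


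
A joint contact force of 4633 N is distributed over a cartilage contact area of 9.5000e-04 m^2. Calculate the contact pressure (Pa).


P = F / A
P = 4633 / 9.5000e-04
P = 4.8768e+06


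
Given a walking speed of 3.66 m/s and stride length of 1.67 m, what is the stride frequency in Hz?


f = v / stride_length
f = 3.66 / 1.67
f = 2.1916


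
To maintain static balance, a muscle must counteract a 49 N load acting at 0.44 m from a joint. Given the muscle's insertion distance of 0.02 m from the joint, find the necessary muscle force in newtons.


F_muscle = W * d_load / d_muscle
F_muscle = 49 * 0.44 / 0.02
Numerator = 21.5600
F_muscle = 1078.0000


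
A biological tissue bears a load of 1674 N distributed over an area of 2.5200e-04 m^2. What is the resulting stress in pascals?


stress = F / A
stress = 1674 / 2.5200e-04
stress = 6.6429e+06


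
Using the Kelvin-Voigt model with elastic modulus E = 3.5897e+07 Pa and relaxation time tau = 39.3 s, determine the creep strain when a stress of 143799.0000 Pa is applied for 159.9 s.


epsilon(t) = (sigma/E) * (1 - exp(-t/tau))
sigma/E = 143799.0000 / 3.5897e+07 = 0.0040
exp(-t/tau) = exp(-159.9 / 39.3) = 0.0171
epsilon = 0.0040 * (1 - 0.0171)
epsilon = 0.0039


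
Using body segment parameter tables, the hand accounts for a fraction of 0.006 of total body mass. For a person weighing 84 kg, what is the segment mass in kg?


m_segment = body_mass * fraction
m_segment = 84 * 0.006
m_segment = 0.5040


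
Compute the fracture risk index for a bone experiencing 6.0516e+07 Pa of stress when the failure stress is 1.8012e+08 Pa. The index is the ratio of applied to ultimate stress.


FRI = applied / ultimate
FRI = 6.0516e+07 / 1.8012e+08
FRI = 0.3360


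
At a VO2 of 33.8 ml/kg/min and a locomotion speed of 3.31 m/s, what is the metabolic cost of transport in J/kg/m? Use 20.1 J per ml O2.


Power per kg = VO2 * 20.1 / 60
Power per kg = 33.8 * 20.1 / 60 = 11.3230 W/kg
Cost = power_per_kg / speed
Cost = 11.3230 / 3.31
Cost = 3.4208


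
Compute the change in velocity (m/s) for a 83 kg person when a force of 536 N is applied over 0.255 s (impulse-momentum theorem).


J = F * dt = 536 * 0.255 = 136.6800 N*s
delta_v = J / m
delta_v = 136.6800 / 83
delta_v = 1.6467


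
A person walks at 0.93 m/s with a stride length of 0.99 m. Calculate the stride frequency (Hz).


f = v / stride_length
f = 0.93 / 0.99
f = 0.9394


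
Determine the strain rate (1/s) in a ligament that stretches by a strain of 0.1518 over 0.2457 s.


strain_rate = delta_strain / delta_t
strain_rate = 0.1518 / 0.2457
strain_rate = 0.6178


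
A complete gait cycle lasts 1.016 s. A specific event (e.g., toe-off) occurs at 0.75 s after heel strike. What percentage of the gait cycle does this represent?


pct = (event_time / cycle_time) * 100
pct = (0.75 / 1.016) * 100
ratio = 0.7382
pct = 73.8189


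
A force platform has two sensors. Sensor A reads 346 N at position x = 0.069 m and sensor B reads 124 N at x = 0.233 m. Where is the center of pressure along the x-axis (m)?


COP_x = (F1*x1 + F2*x2) / (F1 + F2)
COP_x = (346*0.069 + 124*0.233) / (346 + 124)
Numerator = 52.7660
Denominator = 470
COP_x = 0.1123


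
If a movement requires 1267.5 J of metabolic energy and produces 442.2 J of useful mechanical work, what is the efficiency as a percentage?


eta = (W_mech / E_meta) * 100
eta = (442.2 / 1267.5) * 100
ratio = 0.3489
eta = 34.8876


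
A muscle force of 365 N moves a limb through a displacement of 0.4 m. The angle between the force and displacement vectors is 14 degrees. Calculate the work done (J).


W = F * d * cos(theta)
theta = 14 deg = 0.2443 rad
cos(theta) = 0.9703
W = 365 * 0.4 * 0.9703
W = 141.6632


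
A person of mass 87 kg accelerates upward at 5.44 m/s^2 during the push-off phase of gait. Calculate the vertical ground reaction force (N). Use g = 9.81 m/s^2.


GRF = m * (g + a)
GRF = 87 * (9.81 + 5.44)
GRF = 87 * 15.2500
GRF = 1326.7500


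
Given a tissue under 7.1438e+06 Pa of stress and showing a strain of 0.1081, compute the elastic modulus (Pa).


E = stress / strain
E = 7.1438e+06 / 0.1081
E = 6.6085e+07


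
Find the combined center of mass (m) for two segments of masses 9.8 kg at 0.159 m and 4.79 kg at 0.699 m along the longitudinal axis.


COM = (m1*x1 + m2*x2) / (m1 + m2)
COM = (9.8*0.159 + 4.79*0.699) / (9.8 + 4.79)
Numerator = 4.9064
Denominator = 14.5900
COM = 0.3363


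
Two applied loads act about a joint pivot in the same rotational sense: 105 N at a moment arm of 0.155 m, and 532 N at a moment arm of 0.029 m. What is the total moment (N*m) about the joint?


M = F1 * d1 + F2 * d2
M = 105 * 0.155 + 532 * 0.029
M = 16.2750 + 15.4280
M = 31.7030


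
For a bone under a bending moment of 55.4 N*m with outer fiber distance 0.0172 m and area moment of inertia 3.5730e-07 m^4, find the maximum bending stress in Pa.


sigma = M * c / I
sigma = 55.4 * 0.0172 / 3.5730e-07
M * c = 0.9529
sigma = 2.6669e+06


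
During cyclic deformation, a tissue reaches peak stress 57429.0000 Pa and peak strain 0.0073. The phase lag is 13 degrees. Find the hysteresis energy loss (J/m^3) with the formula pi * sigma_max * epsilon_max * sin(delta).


E_loss = pi * sigma_max * epsilon_max * sin(delta)
delta = 13 deg = 0.2269 rad
sin(delta) = 0.2250
E_loss = pi * 57429.0000 * 0.0073 * 0.2250
E_loss = 296.2730


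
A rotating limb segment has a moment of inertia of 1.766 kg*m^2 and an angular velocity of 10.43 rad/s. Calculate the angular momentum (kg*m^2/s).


L = I * omega
L = 1.766 * 10.43
L = 18.4194


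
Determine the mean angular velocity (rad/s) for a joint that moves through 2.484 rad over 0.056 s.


omega = delta_theta / delta_t
omega = 2.484 / 0.056
omega = 44.3571


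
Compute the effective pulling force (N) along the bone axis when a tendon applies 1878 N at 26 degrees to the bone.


F_eff = F_tendon * cos(theta)
theta = 26 deg = 0.4538 rad
cos(theta) = 0.8988
F_eff = 1878 * 0.8988
F_eff = 1687.9352


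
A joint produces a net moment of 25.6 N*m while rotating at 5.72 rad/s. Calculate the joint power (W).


P = M * omega
P = 25.6 * 5.72
P = 146.4320


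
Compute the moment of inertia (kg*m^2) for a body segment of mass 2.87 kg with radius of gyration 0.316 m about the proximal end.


I = m * k^2
I = 2.87 * 0.316^2
k^2 = 0.0999
I = 0.2866


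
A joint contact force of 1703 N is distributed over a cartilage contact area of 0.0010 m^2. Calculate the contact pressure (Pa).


P = F / A
P = 1703 / 0.0010
P = 1.7030e+06


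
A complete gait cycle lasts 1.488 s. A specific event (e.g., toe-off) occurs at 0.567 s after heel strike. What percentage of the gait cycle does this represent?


pct = (event_time / cycle_time) * 100
pct = (0.567 / 1.488) * 100
ratio = 0.3810
pct = 38.1048


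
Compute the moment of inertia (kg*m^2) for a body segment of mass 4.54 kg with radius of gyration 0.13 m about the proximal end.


I = m * k^2
I = 4.54 * 0.13^2
k^2 = 0.0169
I = 0.0767


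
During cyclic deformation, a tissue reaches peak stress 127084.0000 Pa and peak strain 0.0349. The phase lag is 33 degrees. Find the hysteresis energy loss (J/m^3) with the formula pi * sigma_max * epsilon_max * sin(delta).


E_loss = pi * sigma_max * epsilon_max * sin(delta)
delta = 33 deg = 0.5760 rad
sin(delta) = 0.5446
E_loss = pi * 127084.0000 * 0.0349 * 0.5446
E_loss = 7588.8320


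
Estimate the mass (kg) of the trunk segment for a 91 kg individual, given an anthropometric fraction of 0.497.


m_segment = body_mass * fraction
m_segment = 91 * 0.497
m_segment = 45.2270


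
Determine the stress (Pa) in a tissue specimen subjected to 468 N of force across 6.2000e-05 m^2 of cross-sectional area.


stress = F / A
stress = 468 / 6.2000e-05
stress = 7.5484e+06


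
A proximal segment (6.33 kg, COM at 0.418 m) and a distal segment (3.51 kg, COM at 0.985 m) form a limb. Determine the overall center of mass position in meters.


COM = (m1*x1 + m2*x2) / (m1 + m2)
COM = (6.33*0.418 + 3.51*0.985) / (6.33 + 3.51)
Numerator = 6.1033
Denominator = 9.8400
COM = 0.6203


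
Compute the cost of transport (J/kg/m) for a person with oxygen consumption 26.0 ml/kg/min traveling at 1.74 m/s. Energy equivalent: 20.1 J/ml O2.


Power per kg = VO2 * 20.1 / 60
Power per kg = 26.0 * 20.1 / 60 = 8.7100 W/kg
Cost = power_per_kg / speed
Cost = 8.7100 / 1.74
Cost = 5.0057


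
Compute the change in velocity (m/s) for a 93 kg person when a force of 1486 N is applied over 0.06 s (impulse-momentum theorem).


J = F * dt = 1486 * 0.06 = 89.1600 N*s
delta_v = J / m
delta_v = 89.1600 / 93
delta_v = 0.9587


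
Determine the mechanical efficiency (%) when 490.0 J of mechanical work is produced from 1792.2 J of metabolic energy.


eta = (W_mech / E_meta) * 100
eta = (490.0 / 1792.2) * 100
ratio = 0.2734
eta = 27.3407


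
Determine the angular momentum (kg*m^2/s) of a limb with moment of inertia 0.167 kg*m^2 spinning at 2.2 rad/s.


L = I * omega
L = 0.167 * 2.2
L = 0.3674


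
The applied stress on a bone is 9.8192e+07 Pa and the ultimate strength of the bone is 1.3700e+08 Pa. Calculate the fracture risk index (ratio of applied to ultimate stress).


FRI = applied / ultimate
FRI = 9.8192e+07 / 1.3700e+08
FRI = 0.7167


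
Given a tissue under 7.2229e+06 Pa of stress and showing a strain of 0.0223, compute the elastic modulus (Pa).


E = stress / strain
E = 7.2229e+06 / 0.0223
E = 3.2390e+08


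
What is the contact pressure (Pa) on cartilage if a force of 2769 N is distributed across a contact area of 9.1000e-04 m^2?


P = F / A
P = 2769 / 9.1000e-04
P = 3.0429e+06


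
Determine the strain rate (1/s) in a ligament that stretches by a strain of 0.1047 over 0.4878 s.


strain_rate = delta_strain / delta_t
strain_rate = 0.1047 / 0.4878
strain_rate = 0.2146


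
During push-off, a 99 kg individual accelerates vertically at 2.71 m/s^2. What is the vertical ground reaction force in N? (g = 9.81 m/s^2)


GRF = m * (g + a)
GRF = 99 * (9.81 + 2.71)
GRF = 99 * 12.5200
GRF = 1239.4800


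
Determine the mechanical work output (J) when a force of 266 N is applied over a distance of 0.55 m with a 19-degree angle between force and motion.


W = F * d * cos(theta)
theta = 19 deg = 0.3316 rad
cos(theta) = 0.9455
W = 266 * 0.55 * 0.9455
W = 138.3294


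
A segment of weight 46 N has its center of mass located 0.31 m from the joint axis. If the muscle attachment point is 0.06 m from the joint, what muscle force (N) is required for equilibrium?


F_muscle = W * d_load / d_muscle
F_muscle = 46 * 0.31 / 0.06
Numerator = 14.2600
F_muscle = 237.6667


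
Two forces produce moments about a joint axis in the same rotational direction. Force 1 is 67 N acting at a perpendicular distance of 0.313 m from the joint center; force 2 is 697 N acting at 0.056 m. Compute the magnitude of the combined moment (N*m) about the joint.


M = F1 * d1 + F2 * d2
M = 67 * 0.313 + 697 * 0.056
M = 20.9710 + 39.0320
M = 60.0030


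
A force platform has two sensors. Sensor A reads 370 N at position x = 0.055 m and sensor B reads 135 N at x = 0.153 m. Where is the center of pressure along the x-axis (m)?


COP_x = (F1*x1 + F2*x2) / (F1 + F2)
COP_x = (370*0.055 + 135*0.153) / (370 + 135)
Numerator = 41.0050
Denominator = 505
COP_x = 0.0812


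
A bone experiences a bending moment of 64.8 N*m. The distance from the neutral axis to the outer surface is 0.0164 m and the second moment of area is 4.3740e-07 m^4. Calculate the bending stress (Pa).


sigma = M * c / I
sigma = 64.8 * 0.0164 / 4.3740e-07
M * c = 1.0627
sigma = 2.4296e+06


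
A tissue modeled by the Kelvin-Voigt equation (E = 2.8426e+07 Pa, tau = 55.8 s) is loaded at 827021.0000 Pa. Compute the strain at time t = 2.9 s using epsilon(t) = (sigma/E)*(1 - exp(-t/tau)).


epsilon(t) = (sigma/E) * (1 - exp(-t/tau))
sigma/E = 827021.0000 / 2.8426e+07 = 0.0291
exp(-t/tau) = exp(-2.9 / 55.8) = 0.9494
epsilon = 0.0291 * (1 - 0.9494)
epsilon = 0.0015


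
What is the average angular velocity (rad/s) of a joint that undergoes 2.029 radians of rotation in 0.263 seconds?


omega = delta_theta / delta_t
omega = 2.029 / 0.263
omega = 7.7148


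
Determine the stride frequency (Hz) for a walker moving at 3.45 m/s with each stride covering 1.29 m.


f = v / stride_length
f = 3.45 / 1.29
f = 2.6744


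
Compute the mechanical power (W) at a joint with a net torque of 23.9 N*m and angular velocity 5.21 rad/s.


P = M * omega
P = 23.9 * 5.21
P = 124.5190


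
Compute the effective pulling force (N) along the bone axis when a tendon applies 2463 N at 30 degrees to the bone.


F_eff = F_tendon * cos(theta)
theta = 30 deg = 0.5236 rad
cos(theta) = 0.8660
F_eff = 2463 * 0.8660
F_eff = 2133.0206


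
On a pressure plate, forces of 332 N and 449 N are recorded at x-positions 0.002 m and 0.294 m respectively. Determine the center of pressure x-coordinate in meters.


COP_x = (F1*x1 + F2*x2) / (F1 + F2)
COP_x = (332*0.002 + 449*0.294) / (332 + 449)
Numerator = 132.6700
Denominator = 781
COP_x = 0.1699


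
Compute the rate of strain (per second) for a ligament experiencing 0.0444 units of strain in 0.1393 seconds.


strain_rate = delta_strain / delta_t
strain_rate = 0.0444 / 0.1393
strain_rate = 0.3187


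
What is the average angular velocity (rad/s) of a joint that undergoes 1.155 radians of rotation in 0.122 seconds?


omega = delta_theta / delta_t
omega = 1.155 / 0.122
omega = 9.4672


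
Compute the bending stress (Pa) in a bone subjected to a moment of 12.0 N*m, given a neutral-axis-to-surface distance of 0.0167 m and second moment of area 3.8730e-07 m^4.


sigma = M * c / I
sigma = 12.0 * 0.0167 / 3.8730e-07
M * c = 0.2004
sigma = 517428.3501


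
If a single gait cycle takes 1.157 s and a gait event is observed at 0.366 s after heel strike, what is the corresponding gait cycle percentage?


pct = (event_time / cycle_time) * 100
pct = (0.366 / 1.157) * 100
ratio = 0.3163
pct = 31.6335


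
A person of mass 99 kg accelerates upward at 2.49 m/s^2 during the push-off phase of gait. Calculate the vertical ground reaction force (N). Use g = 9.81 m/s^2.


GRF = m * (g + a)
GRF = 99 * (9.81 + 2.49)
GRF = 99 * 12.3000
GRF = 1217.7000


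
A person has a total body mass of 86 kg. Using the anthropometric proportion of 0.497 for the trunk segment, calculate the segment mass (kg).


m_segment = body_mass * fraction
m_segment = 86 * 0.497
m_segment = 42.7420


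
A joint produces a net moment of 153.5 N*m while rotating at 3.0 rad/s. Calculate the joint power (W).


P = M * omega
P = 153.5 * 3.0
P = 460.5000


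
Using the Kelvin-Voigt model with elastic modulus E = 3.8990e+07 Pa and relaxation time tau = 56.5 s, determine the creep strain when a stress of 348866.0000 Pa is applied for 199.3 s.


epsilon(t) = (sigma/E) * (1 - exp(-t/tau))
sigma/E = 348866.0000 / 3.8990e+07 = 0.0089
exp(-t/tau) = exp(-199.3 / 56.5) = 0.0294
epsilon = 0.0089 * (1 - 0.0294)
epsilon = 0.0087


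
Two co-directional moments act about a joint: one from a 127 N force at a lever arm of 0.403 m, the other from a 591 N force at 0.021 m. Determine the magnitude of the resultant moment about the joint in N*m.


M = F1 * d1 + F2 * d2
M = 127 * 0.403 + 591 * 0.021
M = 51.1810 + 12.4110
M = 63.5920


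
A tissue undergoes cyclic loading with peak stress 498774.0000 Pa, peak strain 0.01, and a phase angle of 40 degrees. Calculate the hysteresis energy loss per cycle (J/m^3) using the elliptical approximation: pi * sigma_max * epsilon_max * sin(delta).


E_loss = pi * sigma_max * epsilon_max * sin(delta)
delta = 40 deg = 0.6981 rad
sin(delta) = 0.6428
E_loss = pi * 498774.0000 * 0.01 * 0.6428
E_loss = 10072.1266


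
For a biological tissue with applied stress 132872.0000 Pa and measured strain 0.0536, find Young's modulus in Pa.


E = stress / strain
E = 132872.0000 / 0.0536
E = 2.4790e+06


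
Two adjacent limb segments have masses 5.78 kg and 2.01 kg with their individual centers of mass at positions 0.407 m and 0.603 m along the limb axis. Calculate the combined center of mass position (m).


COM = (m1*x1 + m2*x2) / (m1 + m2)
COM = (5.78*0.407 + 2.01*0.603) / (5.78 + 2.01)
Numerator = 3.5645
Denominator = 7.7900
COM = 0.4576


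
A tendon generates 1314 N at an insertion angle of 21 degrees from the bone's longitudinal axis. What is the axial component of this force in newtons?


F_eff = F_tendon * cos(theta)
theta = 21 deg = 0.3665 rad
cos(theta) = 0.9336
F_eff = 1314 * 0.9336
F_eff = 1226.7247


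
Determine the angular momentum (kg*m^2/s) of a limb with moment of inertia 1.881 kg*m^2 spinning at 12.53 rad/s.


L = I * omega
L = 1.881 * 12.53
L = 23.5689


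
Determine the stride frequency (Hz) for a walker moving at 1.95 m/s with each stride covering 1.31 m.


f = v / stride_length
f = 1.95 / 1.31
f = 1.4885


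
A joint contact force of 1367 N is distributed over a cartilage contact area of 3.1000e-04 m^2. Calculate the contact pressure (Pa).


P = F / A
P = 1367 / 3.1000e-04
P = 4.4097e+06


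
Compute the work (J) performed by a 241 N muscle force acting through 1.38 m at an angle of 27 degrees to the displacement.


W = F * d * cos(theta)
theta = 27 deg = 0.4712 rad
cos(theta) = 0.8910
W = 241 * 1.38 * 0.8910
W = 296.3309


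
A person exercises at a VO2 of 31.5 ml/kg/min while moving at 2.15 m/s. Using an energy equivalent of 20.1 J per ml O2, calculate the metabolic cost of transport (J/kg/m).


Power per kg = VO2 * 20.1 / 60
Power per kg = 31.5 * 20.1 / 60 = 10.5525 W/kg
Cost = power_per_kg / speed
Cost = 10.5525 / 2.15
Cost = 4.9081


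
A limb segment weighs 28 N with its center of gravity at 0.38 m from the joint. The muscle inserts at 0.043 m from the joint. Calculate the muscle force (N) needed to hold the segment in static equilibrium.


F_muscle = W * d_load / d_muscle
F_muscle = 28 * 0.38 / 0.043
Numerator = 10.6400
F_muscle = 247.4419


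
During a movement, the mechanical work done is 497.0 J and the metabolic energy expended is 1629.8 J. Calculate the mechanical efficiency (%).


eta = (W_mech / E_meta) * 100
eta = (497.0 / 1629.8) * 100
ratio = 0.3049
eta = 30.4945


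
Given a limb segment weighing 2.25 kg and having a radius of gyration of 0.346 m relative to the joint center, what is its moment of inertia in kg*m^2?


I = m * k^2
I = 2.25 * 0.346^2
k^2 = 0.1197
I = 0.2694


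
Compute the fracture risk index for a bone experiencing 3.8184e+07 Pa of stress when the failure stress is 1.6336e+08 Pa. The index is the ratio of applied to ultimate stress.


FRI = applied / ultimate
FRI = 3.8184e+07 / 1.6336e+08
FRI = 0.2337


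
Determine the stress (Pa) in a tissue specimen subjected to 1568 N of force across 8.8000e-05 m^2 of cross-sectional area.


stress = F / A
stress = 1568 / 8.8000e-05
stress = 1.7818e+07


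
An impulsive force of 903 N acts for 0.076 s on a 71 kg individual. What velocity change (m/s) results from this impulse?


J = F * dt = 903 * 0.076 = 68.6280 N*s
delta_v = J / m
delta_v = 68.6280 / 71
delta_v = 0.9666


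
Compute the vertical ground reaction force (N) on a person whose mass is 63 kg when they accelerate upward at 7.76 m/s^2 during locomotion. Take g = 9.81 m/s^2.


GRF = m * (g + a)
GRF = 63 * (9.81 + 7.76)
GRF = 63 * 17.5700
GRF = 1106.9100


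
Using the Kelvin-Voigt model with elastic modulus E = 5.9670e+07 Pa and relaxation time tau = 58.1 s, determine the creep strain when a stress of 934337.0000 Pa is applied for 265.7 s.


epsilon(t) = (sigma/E) * (1 - exp(-t/tau))
sigma/E = 934337.0000 / 5.9670e+07 = 0.0157
exp(-t/tau) = exp(-265.7 / 58.1) = 0.0103
epsilon = 0.0157 * (1 - 0.0103)
epsilon = 0.0155


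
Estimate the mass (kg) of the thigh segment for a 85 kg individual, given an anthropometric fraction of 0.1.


m_segment = body_mass * fraction
m_segment = 85 * 0.1
m_segment = 8.5000


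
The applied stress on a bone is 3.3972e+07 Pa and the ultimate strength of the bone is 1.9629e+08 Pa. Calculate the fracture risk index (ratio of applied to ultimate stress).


FRI = applied / ultimate
FRI = 3.3972e+07 / 1.9629e+08
FRI = 0.1731


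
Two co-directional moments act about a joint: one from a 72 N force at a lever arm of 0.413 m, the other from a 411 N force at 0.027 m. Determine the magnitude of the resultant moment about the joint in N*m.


M = F1 * d1 + F2 * d2
M = 72 * 0.413 + 411 * 0.027
M = 29.7360 + 11.0970
M = 40.8330


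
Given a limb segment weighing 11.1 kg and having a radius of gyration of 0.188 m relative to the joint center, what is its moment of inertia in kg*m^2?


I = m * k^2
I = 11.1 * 0.188^2
k^2 = 0.0353
I = 0.3923


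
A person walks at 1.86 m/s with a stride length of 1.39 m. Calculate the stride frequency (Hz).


f = v / stride_length
f = 1.86 / 1.39
f = 1.3381


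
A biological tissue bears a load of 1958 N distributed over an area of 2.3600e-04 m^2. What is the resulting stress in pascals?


stress = F / A
stress = 1958 / 2.3600e-04
stress = 8.2966e+06


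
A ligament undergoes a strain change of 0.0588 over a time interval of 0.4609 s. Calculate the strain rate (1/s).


strain_rate = delta_strain / delta_t
strain_rate = 0.0588 / 0.4609
strain_rate = 0.1276


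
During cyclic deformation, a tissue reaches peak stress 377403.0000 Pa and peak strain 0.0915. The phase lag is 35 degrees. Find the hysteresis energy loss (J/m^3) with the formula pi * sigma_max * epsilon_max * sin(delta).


E_loss = pi * sigma_max * epsilon_max * sin(delta)
delta = 35 deg = 0.6109 rad
sin(delta) = 0.5736
E_loss = pi * 377403.0000 * 0.0915 * 0.5736
E_loss = 62225.3884
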